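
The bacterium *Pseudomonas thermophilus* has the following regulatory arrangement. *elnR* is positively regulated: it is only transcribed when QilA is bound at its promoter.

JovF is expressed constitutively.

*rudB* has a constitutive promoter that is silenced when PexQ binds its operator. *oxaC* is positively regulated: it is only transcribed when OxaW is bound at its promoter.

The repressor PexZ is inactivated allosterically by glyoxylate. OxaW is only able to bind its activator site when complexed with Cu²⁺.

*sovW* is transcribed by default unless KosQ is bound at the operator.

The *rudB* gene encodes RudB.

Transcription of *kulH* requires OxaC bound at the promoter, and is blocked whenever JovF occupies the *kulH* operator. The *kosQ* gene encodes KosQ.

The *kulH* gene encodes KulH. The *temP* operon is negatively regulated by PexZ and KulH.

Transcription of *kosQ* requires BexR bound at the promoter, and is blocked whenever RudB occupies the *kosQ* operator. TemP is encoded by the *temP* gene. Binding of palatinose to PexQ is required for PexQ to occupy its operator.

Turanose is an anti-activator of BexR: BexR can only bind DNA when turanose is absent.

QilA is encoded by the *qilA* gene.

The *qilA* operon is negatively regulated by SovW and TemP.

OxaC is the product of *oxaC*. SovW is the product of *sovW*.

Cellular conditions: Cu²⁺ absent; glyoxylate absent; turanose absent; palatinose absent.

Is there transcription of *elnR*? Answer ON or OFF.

OFF

Palatinose is absent, so PexQ is inactive.
With no repressor bound, *rudB* is transcribed.
So RudB is produced and active.
Turanose is absent, so BexR is active.
With repressor RudB bound, *kosQ* is not transcribed.
So KosQ is not produced.
With no repressor bound, *sovW* is transcribed.
So SovW is produced and active.
Glyoxylate is absent, so PexZ is active.
JovF is produced constitutively and is active.
Cu²⁺ is absent, so OxaW is inactive.
Required activator OxaW is absent, so *oxaC* is not transcribed.
So OxaC is not produced.
With repressor JovF bound, *kulH* is not transcribed.
So KulH is not produced.
With repressor PexZ bound, *temP* is not transcribed.
So TemP is not produced.
With repressor SovW bound, *qilA* is not transcribed.
So QilA is not produced.
Required activator QilA is absent, so *elnR* is not transcribed.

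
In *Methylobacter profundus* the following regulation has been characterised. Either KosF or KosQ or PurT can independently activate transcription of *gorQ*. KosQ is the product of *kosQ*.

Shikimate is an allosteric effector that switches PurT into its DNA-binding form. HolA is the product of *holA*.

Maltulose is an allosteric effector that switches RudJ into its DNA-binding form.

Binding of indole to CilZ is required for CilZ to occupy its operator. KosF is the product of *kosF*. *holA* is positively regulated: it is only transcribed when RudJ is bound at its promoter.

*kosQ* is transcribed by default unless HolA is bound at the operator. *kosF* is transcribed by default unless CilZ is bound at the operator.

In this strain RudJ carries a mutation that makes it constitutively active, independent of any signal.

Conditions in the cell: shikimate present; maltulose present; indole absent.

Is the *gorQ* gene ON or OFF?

ON

Indole is absent, so CilZ is inactive.
With no repressor bound, *kosF* is transcribed.
So KosF is produced and active.
RudJ is constitutively active in this strain.
No repressor is bound and RudJ is active, so *holA* is transcribed.
So HolA is produced and active.
With repressor HolA bound, *kosQ* is not transcribed.
So KosQ is not produced.
Shikimate is present, so PurT is active.
Activator KosF is present, so *gorQ* is transcribed.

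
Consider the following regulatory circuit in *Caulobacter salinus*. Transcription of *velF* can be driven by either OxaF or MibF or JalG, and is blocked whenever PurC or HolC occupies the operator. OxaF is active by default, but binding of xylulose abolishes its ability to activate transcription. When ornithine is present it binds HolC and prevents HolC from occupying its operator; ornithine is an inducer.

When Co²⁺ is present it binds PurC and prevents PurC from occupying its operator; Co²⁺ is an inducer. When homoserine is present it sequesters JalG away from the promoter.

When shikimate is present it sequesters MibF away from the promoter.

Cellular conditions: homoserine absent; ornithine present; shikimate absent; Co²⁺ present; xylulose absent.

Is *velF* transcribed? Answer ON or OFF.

Xylulose is absent, so OxaF is active.
Shikimate is absent, so MibF is active.
Co²⁺ is present, so PurC is inactive.
Homoserine is absent, so JalG is active.
Ornithine is present, so HolC is inactive.
Activator OxaF is present, so *velF* is transcribed.

ON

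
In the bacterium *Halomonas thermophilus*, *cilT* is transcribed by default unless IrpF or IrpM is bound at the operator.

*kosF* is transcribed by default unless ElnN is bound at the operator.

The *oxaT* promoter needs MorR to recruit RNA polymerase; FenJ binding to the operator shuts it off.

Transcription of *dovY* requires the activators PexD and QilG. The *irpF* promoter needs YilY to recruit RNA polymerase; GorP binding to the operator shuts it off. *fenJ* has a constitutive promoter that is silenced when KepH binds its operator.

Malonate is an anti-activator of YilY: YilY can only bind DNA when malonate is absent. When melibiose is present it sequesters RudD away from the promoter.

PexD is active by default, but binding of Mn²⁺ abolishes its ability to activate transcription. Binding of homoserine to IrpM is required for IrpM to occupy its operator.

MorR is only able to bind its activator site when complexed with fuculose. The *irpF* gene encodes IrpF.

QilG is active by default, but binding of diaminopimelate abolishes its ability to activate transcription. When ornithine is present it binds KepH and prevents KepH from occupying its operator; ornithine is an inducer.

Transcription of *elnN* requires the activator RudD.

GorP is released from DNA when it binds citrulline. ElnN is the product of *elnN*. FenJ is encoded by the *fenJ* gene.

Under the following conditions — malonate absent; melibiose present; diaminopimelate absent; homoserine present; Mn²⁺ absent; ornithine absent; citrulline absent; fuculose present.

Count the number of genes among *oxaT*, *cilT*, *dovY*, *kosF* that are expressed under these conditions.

Fuculose is present, so MorR is active.
Ornithine is absent, so KepH is active.
With repressor KepH bound, *fenJ* is not transcribed.
So FenJ is not produced.
No repressor is bound and MorR is active, so *oxaT* is transcribed.
→ *oxaT* is ON.
Malonate is absent, so YilY is active.
Citrulline is absent, so GorP is active.
With repressor GorP bound, *irpF* is not transcribed.
So IrpF is not produced.
Homoserine is present, so IrpM is active.
With repressor IrpM bound, *cilT* is not transcribed.
→ *cilT* is OFF.
Mn²⁺ is absent, so PexD is active.
Diaminopimelate is absent, so QilG is active.
No repressor is bound and PexD and QilG are active, so *dovY* is transcribed.
→ *dovY* is ON.
Melibiose is present, so RudD is inactive.
Required activator RudD is absent, so *elnN* is not transcribed.
So ElnN is not produced.
With no repressor bound, *kosF* is transcribed.
→ *kosF* is ON.
3 of the 4 genes are transcribed.

3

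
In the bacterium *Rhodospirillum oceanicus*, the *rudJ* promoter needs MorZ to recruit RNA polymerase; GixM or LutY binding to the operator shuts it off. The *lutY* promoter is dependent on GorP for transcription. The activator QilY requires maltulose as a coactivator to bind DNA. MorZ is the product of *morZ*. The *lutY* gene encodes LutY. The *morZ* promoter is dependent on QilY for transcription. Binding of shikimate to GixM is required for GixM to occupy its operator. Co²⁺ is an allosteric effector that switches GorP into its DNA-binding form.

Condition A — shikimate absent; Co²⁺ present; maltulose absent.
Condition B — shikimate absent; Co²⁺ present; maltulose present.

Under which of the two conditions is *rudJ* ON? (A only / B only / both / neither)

Condition A:
Shikimate is absent, so GixM is inactive.
Co²⁺ is present, so GorP is active.
No repressor is bound and GorP is active, so *lutY* is transcribed.
So LutY is produced and active.
Maltulose is absent, so QilY is inactive.
Required activator QilY is absent, so *morZ* is not transcribed.
So MorZ is not produced.
With repressor LutY bound, *rudJ* is not transcribed.
→ *rudJ* is OFF in A.
Condition B:
Shikimate is absent, so GixM is inactive.
Co²⁺ is present, so GorP is active.
No repressor is bound and GorP is active, so *lutY* is transcribed.
So LutY is produced and active.
Maltulose is present, so QilY is active.
No repressor is bound and QilY is active, so *morZ* is transcribed.
So MorZ is produced and active.
With repressor LutY bound, *rudJ* is not transcribed.
→ *rudJ* is OFF in B.

neither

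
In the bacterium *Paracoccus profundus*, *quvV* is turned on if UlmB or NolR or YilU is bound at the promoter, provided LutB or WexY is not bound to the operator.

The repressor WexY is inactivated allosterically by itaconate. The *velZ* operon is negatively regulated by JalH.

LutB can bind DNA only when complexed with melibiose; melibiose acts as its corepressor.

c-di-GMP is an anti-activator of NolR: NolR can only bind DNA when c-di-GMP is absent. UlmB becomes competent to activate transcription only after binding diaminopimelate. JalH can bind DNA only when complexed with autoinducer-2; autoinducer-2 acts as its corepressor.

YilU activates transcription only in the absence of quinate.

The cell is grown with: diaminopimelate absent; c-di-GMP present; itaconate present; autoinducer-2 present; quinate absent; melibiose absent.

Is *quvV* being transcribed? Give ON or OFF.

Melibiose is absent, so LutB is inactive.
Diaminopimelate is absent, so UlmB is inactive.
c-di-GMP is present, so NolR is inactive.
Itaconate is present, so WexY is inactive.
Quinate is absent, so YilU is active.
Activator YilU is present, so *quvV* is transcribed.

ON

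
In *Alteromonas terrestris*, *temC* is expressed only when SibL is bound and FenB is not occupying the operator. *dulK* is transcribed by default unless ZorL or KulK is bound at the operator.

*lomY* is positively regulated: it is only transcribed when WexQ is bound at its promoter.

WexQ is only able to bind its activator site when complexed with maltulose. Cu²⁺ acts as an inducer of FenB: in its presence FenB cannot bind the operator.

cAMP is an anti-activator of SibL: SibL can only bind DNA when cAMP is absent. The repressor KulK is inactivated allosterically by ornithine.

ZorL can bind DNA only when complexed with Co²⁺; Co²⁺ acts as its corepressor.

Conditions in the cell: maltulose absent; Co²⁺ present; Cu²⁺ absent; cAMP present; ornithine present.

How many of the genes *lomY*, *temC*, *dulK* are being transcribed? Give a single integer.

0

Maltulose is absent, so WexQ is inactive.
Required activator WexQ is absent, so *lomY* is not transcribed.
→ *lomY* is OFF.
Cu²⁺ is absent, so FenB is active.
cAMP is present, so SibL is inactive.
With repressor FenB bound, *temC* is not transcribed.
→ *temC* is OFF.
Co²⁺ is present, so ZorL is active.
Ornithine is present, so KulK is inactive.
With repressor ZorL bound, *dulK* is not transcribed.
→ *dulK* is OFF.
0 of the 3 genes are transcribed.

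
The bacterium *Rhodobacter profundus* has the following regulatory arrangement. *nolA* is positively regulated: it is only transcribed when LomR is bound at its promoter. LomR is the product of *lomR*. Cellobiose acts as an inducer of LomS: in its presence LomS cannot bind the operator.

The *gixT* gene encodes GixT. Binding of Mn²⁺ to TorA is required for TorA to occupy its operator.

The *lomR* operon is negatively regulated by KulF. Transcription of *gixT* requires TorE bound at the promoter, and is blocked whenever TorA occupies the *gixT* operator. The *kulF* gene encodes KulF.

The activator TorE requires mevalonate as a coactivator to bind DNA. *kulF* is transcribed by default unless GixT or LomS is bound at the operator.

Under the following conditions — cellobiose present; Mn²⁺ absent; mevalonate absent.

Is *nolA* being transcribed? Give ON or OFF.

OFF

Mn²⁺ is absent, so TorA is inactive.
Mevalonate is absent, so TorE is inactive.
Required activator TorE is absent, so *gixT* is not transcribed.
So GixT is not produced.
Cellobiose is present, so LomS is inactive.
With no repressor bound, *kulF* is transcribed.
So KulF is produced and active.
With repressor KulF bound, *lomR* is not transcribed.
So LomR is not produced.
Required activator LomR is absent, so *nolA* is not transcribed.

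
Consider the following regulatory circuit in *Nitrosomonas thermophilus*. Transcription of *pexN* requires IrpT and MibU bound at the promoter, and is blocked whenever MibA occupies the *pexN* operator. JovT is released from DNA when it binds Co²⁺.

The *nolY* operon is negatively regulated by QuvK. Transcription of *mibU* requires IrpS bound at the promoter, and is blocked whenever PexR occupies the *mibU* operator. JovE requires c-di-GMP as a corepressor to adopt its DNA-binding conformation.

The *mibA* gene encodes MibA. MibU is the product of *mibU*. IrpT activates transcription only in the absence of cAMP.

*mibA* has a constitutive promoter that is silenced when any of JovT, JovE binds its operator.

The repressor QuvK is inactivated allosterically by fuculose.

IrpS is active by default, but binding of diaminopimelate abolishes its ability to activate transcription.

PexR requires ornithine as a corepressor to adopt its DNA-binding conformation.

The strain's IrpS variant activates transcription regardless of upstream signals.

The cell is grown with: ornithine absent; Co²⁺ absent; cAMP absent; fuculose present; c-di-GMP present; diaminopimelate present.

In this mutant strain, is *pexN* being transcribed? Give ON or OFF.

ON

cAMP is absent, so IrpT is active.
Co²⁺ is absent, so JovT is active.
c-di-GMP is present, so JovE is active.
With repressor JovT bound, *mibA* is not transcribed.
So MibA is not produced.
Ornithine is absent, so PexR is inactive.
IrpS is constitutively active in this strain.
No repressor is bound and IrpS is active, so *mibU* is transcribed.
So MibU is produced and active.
No repressor is bound and IrpT and MibU are active, so *pexN* is transcribed.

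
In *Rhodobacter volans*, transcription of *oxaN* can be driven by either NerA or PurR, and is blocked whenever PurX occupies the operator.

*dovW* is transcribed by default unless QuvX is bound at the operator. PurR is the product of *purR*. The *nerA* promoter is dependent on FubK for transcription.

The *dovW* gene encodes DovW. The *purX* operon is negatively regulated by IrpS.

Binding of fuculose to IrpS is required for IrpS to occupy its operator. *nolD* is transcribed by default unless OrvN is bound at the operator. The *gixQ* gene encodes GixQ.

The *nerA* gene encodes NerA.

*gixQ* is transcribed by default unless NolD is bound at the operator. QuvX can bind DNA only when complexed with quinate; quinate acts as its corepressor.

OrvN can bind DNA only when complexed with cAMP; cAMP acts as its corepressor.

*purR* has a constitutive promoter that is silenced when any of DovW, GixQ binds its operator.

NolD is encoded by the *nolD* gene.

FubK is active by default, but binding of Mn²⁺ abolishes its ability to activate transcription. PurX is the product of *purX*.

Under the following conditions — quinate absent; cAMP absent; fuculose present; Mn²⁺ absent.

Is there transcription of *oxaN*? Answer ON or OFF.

ON

Fuculose is present, so IrpS is active.
With repressor IrpS bound, *purX* is not transcribed.
So PurX is not produced.
Mn²⁺ is absent, so FubK is active.
No repressor is bound and FubK is active, so *nerA* is transcribed.
So NerA is produced and active.
Quinate is absent, so QuvX is inactive.
With no repressor bound, *dovW* is transcribed.
So DovW is produced and active.
cAMP is absent, so OrvN is inactive.
With no repressor bound, *nolD* is transcribed.
So NolD is produced and active.
With repressor NolD bound, *gixQ* is not transcribed.
So GixQ is not produced.
With repressor DovW bound, *purR* is not transcribed.
So PurR is not produced.
Activator NerA is present, so *oxaN* is transcribed.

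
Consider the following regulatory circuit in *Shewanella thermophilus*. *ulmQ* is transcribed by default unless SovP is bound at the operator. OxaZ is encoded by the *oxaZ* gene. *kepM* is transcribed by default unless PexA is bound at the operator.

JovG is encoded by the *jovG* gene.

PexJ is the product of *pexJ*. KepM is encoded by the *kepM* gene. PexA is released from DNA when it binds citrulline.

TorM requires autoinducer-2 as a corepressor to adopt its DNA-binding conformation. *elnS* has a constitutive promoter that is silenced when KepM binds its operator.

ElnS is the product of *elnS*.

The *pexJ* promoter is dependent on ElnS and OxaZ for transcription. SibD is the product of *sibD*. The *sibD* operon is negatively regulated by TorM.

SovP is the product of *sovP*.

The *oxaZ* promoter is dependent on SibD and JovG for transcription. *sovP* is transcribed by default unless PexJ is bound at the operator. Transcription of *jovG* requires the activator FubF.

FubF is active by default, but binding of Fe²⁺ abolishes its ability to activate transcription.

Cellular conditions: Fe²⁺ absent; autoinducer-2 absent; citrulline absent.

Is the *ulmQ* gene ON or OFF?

ON

Citrulline is absent, so PexA is active.
With repressor PexA bound, *kepM* is not transcribed.
So KepM is not produced.
With no repressor bound, *elnS* is transcribed.
So ElnS is produced and active.
Autoinducer-2 is absent, so TorM is inactive.
With no repressor bound, *sibD* is transcribed.
So SibD is produced and active.
Fe²⁺ is absent, so FubF is active.
No repressor is bound and FubF is active, so *jovG* is transcribed.
So JovG is produced and active.
No repressor is bound and SibD and JovG are active, so *oxaZ* is transcribed.
So OxaZ is produced and active.
No repressor is bound and ElnS and OxaZ are active, so *pexJ* is transcribed.
So PexJ is produced and active.
With repressor PexJ bound, *sovP* is not transcribed.
So SovP is not produced.
With no repressor bound, *ulmQ* is transcribed.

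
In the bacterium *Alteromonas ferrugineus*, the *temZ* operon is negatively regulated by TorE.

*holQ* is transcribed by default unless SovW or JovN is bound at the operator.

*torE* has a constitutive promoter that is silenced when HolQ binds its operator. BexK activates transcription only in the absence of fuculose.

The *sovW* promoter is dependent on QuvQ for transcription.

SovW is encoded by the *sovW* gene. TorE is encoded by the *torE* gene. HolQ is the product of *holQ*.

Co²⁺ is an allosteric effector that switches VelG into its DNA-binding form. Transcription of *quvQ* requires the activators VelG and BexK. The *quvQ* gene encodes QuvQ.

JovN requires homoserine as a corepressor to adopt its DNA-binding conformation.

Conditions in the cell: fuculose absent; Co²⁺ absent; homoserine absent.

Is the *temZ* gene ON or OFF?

Co²⁺ is absent, so VelG is inactive.
Fuculose is absent, so BexK is active.
Required activator VelG is absent, so *quvQ* is not transcribed.
So QuvQ is not produced.
Required activator QuvQ is absent, so *sovW* is not transcribed.
So SovW is not produced.
Homoserine is absent, so JovN is inactive.
With no repressor bound, *holQ* is transcribed.
So HolQ is produced and active.
With repressor HolQ bound, *torE* is not transcribed.
So TorE is not produced.
With no repressor bound, *temZ* is transcribed.

ON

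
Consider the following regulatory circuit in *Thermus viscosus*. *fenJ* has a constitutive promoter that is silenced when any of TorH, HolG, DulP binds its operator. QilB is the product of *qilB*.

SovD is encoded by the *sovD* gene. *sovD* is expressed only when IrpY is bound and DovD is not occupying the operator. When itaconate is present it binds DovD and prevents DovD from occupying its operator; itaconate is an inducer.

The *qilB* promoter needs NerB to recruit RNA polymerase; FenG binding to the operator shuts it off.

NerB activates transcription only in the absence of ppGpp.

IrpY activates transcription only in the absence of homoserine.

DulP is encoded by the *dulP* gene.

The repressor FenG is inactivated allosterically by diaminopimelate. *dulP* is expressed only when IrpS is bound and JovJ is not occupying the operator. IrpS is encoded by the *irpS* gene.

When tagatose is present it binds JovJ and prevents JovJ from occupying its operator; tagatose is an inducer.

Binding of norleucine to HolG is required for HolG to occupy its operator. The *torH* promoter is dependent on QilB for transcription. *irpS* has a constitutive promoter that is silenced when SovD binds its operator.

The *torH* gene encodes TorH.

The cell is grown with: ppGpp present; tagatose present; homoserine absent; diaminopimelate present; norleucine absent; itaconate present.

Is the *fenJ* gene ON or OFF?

ON

ppGpp is present, so NerB is inactive.
Diaminopimelate is present, so FenG is inactive.
Required activator NerB is absent, so *qilB* is not transcribed.
So QilB is not produced.
Required activator QilB is absent, so *torH* is not transcribed.
So TorH is not produced.
Norleucine is absent, so HolG is inactive.
Tagatose is present, so JovJ is inactive.
Itaconate is present, so DovD is inactive.
Homoserine is absent, so IrpY is active.
No repressor is bound and IrpY is active, so *sovD* is transcribed.
So SovD is produced and active.
With repressor SovD bound, *irpS* is not transcribed.
So IrpS is not produced.
Required activator IrpS is absent, so *dulP* is not transcribed.
So DulP is not produced.
With no repressor bound, *fenJ* is transcribed.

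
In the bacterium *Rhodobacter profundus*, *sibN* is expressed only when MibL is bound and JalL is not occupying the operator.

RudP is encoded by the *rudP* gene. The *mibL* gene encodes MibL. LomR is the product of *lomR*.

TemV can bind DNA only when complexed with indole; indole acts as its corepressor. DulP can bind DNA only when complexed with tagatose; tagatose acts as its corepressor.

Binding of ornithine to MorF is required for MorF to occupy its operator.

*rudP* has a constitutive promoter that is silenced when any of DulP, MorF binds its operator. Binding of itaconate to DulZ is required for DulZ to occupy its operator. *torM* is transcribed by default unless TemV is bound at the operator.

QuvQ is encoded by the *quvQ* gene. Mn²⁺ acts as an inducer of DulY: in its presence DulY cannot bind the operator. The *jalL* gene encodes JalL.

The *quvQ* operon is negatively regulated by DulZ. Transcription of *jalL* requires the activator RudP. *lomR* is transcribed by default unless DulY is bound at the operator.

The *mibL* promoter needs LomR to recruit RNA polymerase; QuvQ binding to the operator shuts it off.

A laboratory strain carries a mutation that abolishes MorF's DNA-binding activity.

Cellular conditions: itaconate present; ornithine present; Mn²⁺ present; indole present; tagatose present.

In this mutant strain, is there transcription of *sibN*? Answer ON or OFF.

ON

Tagatose is present, so DulP is active.
MorF is non-functional in this strain, so it has no effect.
With repressor DulP bound, *rudP* is not transcribed.
So RudP is not produced.
Required activator RudP is absent, so *jalL* is not transcribed.
So JalL is not produced.
Itaconate is present, so DulZ is active.
With repressor DulZ bound, *quvQ* is not transcribed.
So QuvQ is not produced.
Mn²⁺ is present, so DulY is inactive.
With no repressor bound, *lomR* is transcribed.
So LomR is produced and active.
No repressor is bound and LomR is active, so *mibL* is transcribed.
So MibL is produced and active.
No repressor is bound and MibL is active, so *sibN* is transcribed.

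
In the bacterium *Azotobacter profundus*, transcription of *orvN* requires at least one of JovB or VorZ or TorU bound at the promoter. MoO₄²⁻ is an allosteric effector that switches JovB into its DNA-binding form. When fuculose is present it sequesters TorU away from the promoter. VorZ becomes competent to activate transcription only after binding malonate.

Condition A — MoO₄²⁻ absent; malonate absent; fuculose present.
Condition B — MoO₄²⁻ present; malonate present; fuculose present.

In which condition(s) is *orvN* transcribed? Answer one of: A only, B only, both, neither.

Condition A:
MoO₄²⁻ is absent, so JovB is inactive.
Malonate is absent, so VorZ is inactive.
Fuculose is present, so TorU is inactive.
No activator is available at the *orvN* promoter, so *orvN* is not transcribed.
→ *orvN* is OFF in A.
Condition B:
MoO₄²⁻ is present, so JovB is active.
Malonate is present, so VorZ is active.
Fuculose is present, so TorU is inactive.
Activator JovB is present, so *orvN* is transcribed.
→ *orvN* is ON in B.

B only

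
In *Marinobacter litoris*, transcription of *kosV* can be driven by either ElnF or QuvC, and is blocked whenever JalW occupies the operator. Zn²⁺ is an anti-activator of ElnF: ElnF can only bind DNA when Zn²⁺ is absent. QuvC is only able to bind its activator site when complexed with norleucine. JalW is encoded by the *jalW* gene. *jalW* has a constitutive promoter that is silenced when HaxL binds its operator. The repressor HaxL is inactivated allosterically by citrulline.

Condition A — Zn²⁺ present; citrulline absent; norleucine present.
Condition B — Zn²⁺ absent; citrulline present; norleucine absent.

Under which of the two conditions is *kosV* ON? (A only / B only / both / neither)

A only

Condition A:
Zn²⁺ is present, so ElnF is inactive.
Citrulline is absent, so HaxL is active.
With repressor HaxL bound, *jalW* is not transcribed.
So JalW is not produced.
Norleucine is present, so QuvC is active.
Activator QuvC is present, so *kosV* is transcribed.
→ *kosV* is ON in A.
Condition B:
Zn²⁺ is absent, so ElnF is active.
Citrulline is present, so HaxL is inactive.
With no repressor bound, *jalW* is transcribed.
So JalW is produced and active.
Norleucine is absent, so QuvC is inactive.
With repressor JalW bound, *kosV* is not transcribed.
→ *kosV* is OFF in B.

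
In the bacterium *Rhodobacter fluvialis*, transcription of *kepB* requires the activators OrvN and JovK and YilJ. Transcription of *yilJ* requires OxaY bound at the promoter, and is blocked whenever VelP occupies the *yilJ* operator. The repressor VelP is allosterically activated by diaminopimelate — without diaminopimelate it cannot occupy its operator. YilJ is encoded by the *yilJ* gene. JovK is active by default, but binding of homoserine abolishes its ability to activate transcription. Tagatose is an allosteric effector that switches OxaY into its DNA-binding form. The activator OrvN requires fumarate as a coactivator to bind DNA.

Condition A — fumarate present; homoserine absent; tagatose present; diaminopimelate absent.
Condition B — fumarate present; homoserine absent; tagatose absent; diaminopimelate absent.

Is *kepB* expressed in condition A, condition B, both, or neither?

Condition A:
Fumarate is present, so OrvN is active.
Homoserine is absent, so JovK is active.
Tagatose is present, so OxaY is active.
Diaminopimelate is absent, so VelP is inactive.
No repressor is bound and OxaY is active, so *yilJ* is transcribed.
So YilJ is produced and active.
No repressor is bound and OrvN and JovK and YilJ are active, so *kepB* is transcribed.
→ *kepB* is ON in A.
Condition B:
Fumarate is present, so OrvN is active.
Homoserine is absent, so JovK is active.
Tagatose is absent, so OxaY is inactive.
Diaminopimelate is absent, so VelP is inactive.
Required activator OxaY is absent, so *yilJ* is not transcribed.
So YilJ is not produced.
Required activator YilJ is absent, so *kepB* is not transcribed.
→ *kepB* is OFF in B.

A only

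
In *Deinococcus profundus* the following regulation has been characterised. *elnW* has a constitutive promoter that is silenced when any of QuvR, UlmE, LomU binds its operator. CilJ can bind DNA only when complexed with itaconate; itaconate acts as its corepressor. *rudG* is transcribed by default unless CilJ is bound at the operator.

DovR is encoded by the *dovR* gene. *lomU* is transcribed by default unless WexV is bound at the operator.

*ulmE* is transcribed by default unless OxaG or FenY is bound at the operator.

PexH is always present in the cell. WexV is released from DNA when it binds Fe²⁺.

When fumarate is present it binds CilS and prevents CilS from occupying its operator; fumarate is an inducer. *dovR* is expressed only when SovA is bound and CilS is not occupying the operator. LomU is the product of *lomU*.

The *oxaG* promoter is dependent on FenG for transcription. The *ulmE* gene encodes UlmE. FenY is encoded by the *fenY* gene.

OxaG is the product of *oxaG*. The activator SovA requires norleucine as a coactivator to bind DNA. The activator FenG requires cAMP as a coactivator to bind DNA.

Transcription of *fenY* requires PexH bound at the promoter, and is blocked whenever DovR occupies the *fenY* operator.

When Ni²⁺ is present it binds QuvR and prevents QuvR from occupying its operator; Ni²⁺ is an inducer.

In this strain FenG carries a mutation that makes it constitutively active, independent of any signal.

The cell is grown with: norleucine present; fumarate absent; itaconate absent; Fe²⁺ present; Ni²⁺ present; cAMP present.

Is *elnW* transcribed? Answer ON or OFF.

Ni²⁺ is present, so QuvR is inactive.
FenG is constitutively active in this strain.
No repressor is bound and FenG is active, so *oxaG* is transcribed.
So OxaG is produced and active.
PexH is produced constitutively and is active.
Norleucine is present, so SovA is active.
Fumarate is absent, so CilS is active.
With repressor CilS bound, *dovR* is not transcribed.
So DovR is not produced.
No repressor is bound and PexH is active, so *fenY* is transcribed.
So FenY is produced and active.
With repressor OxaG bound, *ulmE* is not transcribed.
So UlmE is not produced.
Fe²⁺ is present, so WexV is inactive.
With no repressor bound, *lomU* is transcribed.
So LomU is produced and active.
With repressor LomU bound, *elnW* is not transcribed.

OFF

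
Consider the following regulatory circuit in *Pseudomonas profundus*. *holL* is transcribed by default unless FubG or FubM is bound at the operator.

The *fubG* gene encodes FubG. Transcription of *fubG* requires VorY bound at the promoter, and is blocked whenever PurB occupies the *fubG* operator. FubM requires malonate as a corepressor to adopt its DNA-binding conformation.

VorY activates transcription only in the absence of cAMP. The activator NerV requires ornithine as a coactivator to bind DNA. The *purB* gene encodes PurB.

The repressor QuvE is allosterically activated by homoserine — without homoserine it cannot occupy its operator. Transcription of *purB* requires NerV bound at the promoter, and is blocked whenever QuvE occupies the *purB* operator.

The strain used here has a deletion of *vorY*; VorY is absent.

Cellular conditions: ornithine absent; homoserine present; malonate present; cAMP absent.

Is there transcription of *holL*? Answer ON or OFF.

Homoserine is present, so QuvE is active.
Ornithine is absent, so NerV is inactive.
With repressor QuvE bound, *purB* is not transcribed.
So PurB is not produced.
VorY is non-functional in this strain, so it has no effect.
Required activator VorY is absent, so *fubG* is not transcribed.
So FubG is not produced.
Malonate is present, so FubM is active.
With repressor FubM bound, *holL* is not transcribed.

OFF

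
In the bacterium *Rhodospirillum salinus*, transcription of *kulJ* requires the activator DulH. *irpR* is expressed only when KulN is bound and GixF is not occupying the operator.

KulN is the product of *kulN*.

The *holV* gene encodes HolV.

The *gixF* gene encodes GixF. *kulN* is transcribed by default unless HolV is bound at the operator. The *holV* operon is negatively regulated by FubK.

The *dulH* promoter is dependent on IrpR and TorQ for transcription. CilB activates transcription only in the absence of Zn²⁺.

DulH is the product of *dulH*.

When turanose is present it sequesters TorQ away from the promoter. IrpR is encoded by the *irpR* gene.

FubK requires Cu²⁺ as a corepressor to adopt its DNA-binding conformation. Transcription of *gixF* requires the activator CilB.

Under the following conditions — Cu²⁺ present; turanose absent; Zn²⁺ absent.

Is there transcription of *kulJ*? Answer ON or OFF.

Cu²⁺ is present, so FubK is active.
With repressor FubK bound, *holV* is not transcribed.
So HolV is not produced.
With no repressor bound, *kulN* is transcribed.
So KulN is produced and active.
Zn²⁺ is absent, so CilB is active.
No repressor is bound and CilB is active, so *gixF* is transcribed.
So GixF is produced and active.
With repressor GixF bound, *irpR* is not transcribed.
So IrpR is not produced.
Turanose is absent, so TorQ is active.
Required activator IrpR is absent, so *dulH* is not transcribed.
So DulH is not produced.
Required activator DulH is absent, so *kulJ* is not transcribed.

OFF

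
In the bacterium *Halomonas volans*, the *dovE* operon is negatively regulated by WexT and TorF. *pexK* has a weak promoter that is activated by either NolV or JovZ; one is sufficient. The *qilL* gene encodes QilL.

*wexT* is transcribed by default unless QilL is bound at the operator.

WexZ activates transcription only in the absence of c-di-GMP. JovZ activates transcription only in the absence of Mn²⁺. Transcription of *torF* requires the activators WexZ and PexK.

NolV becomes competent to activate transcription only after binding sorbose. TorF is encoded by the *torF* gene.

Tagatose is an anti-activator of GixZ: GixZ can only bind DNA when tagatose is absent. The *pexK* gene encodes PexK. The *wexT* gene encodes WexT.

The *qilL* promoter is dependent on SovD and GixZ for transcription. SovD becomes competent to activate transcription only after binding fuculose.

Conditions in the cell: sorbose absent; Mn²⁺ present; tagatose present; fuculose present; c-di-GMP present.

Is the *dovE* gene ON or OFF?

Fuculose is present, so SovD is active.
Tagatose is present, so GixZ is inactive.
Required activator GixZ is absent, so *qilL* is not transcribed.
So QilL is not produced.
With no repressor bound, *wexT* is transcribed.
So WexT is produced and active.
c-di-GMP is present, so WexZ is inactive.
Sorbose is absent, so NolV is inactive.
Mn²⁺ is present, so JovZ is inactive.
No activator is available at the *pexK* promoter, so *pexK* is not transcribed.
So PexK is not produced.
Required activator WexZ is absent, so *torF* is not transcribed.
So TorF is not produced.
With repressor WexT bound, *dovE* is not transcribed.

OFF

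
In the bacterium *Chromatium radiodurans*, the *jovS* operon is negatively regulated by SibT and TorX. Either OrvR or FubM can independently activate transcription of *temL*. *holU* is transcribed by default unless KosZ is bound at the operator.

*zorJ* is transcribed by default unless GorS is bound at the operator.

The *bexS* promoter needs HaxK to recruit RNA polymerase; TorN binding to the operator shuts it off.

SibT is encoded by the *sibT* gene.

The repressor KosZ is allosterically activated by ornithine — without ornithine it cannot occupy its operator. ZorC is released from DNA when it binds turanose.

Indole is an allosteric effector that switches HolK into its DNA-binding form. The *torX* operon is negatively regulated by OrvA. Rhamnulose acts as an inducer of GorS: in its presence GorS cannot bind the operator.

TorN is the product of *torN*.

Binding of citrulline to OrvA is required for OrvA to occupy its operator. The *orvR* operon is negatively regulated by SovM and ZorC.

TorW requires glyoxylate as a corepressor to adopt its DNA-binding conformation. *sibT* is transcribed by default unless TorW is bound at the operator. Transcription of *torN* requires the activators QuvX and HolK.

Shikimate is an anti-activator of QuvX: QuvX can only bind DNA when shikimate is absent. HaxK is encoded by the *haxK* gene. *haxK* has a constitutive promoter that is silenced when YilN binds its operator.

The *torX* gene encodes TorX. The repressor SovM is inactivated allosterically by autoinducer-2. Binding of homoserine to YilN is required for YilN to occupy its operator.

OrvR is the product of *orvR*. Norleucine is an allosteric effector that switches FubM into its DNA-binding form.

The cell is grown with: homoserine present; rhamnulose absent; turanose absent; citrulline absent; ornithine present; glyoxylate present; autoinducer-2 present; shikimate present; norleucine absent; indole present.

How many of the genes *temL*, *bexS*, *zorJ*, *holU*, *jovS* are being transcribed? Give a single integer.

Autoinducer-2 is present, so SovM is inactive.
Turanose is absent, so ZorC is active.
With repressor ZorC bound, *orvR* is not transcribed.
So OrvR is not produced.
Norleucine is absent, so FubM is inactive.
No activator is available at the *temL* promoter, so *temL* is not transcribed.
→ *temL* is OFF.
Shikimate is present, so QuvX is inactive.
Indole is present, so HolK is active.
Required activator QuvX is absent, so *torN* is not transcribed.
So TorN is not produced.
Homoserine is present, so YilN is active.
With repressor YilN bound, *haxK* is not transcribed.
So HaxK is not produced.
Required activator HaxK is absent, so *bexS* is not transcribed.
→ *bexS* is OFF.
Rhamnulose is absent, so GorS is active.
With repressor GorS bound, *zorJ* is not transcribed.
→ *zorJ* is OFF.
Ornithine is present, so KosZ is active.
With repressor KosZ bound, *holU* is not transcribed.
→ *holU* is OFF.
Glyoxylate is present, so TorW is active.
With repressor TorW bound, *sibT* is not transcribed.
So SibT is not produced.
Citrulline is absent, so OrvA is inactive.
With no repressor bound, *torX* is transcribed.
So TorX is produced and active.
With repressor TorX bound, *jovS* is not transcribed.
→ *jovS* is OFF.
0 of the 5 genes are transcribed.

0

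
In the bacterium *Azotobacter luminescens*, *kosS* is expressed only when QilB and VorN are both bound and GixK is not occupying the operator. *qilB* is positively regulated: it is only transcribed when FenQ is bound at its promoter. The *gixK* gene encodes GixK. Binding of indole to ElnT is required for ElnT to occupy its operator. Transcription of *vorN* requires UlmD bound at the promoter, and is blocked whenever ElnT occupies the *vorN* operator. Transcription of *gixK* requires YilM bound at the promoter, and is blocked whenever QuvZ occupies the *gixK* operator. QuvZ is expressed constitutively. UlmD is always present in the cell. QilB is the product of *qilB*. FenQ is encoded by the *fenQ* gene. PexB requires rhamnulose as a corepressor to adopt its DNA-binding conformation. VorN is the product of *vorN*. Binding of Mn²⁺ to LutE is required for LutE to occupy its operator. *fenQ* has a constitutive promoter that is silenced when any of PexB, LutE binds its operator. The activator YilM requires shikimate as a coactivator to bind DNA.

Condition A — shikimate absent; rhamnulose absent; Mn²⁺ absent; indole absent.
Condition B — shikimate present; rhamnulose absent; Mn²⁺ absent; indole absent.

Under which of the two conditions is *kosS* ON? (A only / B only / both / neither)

both

Condition A:
Shikimate is absent, so YilM is inactive.
QuvZ is produced constitutively and is active.
With repressor QuvZ bound, *gixK* is not transcribed.
So GixK is not produced.
Rhamnulose is absent, so PexB is inactive.
Mn²⁺ is absent, so LutE is inactive.
With no repressor bound, *fenQ* is transcribed.
So FenQ is produced and active.
No repressor is bound and FenQ is active, so *qilB* is transcribed.
So QilB is produced and active.
Indole is absent, so ElnT is inactive.
UlmD is produced constitutively and is active.
No repressor is bound and UlmD is active, so *vorN* is transcribed.
So VorN is produced and active.
No repressor is bound and QilB and VorN are active, so *kosS* is transcribed.
→ *kosS* is ON in A.
Condition B:
Shikimate is present, so YilM is active.
QuvZ is produced constitutively and is active.
With repressor QuvZ bound, *gixK* is not transcribed.
So GixK is not produced.
Rhamnulose is absent, so PexB is inactive.
Mn²⁺ is absent, so LutE is inactive.
With no repressor bound, *fenQ* is transcribed.
So FenQ is produced and active.
No repressor is bound and FenQ is active, so *qilB* is transcribed.
So QilB is produced and active.
Indole is absent, so ElnT is inactive.
UlmD is produced constitutively and is active.
No repressor is bound and UlmD is active, so *vorN* is transcribed.
So VorN is produced and active.
No repressor is bound and QilB and VorN are active, so *kosS* is transcribed.
→ *kosS* is ON in B.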